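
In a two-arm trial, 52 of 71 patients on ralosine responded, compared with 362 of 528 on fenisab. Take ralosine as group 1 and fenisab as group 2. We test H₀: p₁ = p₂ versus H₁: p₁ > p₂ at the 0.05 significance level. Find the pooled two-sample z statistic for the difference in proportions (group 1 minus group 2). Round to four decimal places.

z = 0.8011

p̂₁ = 52/71 ≈ 0.732394, p̂₂ = 362/528 ≈ 0.685606.
Pooled p̂ = (52+362)/(71+528) = 414/599 = 0.691152.
SE = √(0.213461 × 0.0159784) = 0.058402.
z = (0.732394 − 0.685606)/0.058402 = 0.046788/0.058402 = 0.8011.
p-value = P(Z > 0.801) ≈ 0.2115; since p > α = 0.05, fail to reject H₀.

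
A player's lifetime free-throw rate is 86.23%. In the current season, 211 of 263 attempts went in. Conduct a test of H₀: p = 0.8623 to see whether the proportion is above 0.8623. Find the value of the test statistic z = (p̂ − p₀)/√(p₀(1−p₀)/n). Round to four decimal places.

z = -2.8247

p̂ = 211/263 ≈ 0.802281.
SE = √(p₀(1−p₀)/n) = √(0.11874/263) = 0.021248.
z = (0.802281 − 0.8623)/0.021248 = -0.060019/0.021248 = -2.8247.
p-value = P(Z > -2.825) ≈ 0.9976.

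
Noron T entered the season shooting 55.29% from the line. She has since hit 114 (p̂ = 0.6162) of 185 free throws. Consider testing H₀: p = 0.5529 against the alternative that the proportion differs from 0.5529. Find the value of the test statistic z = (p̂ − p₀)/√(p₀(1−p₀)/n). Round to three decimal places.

p̂ = 114/185 = 0.61622.
Standard error under H₀: √(0.5529×0.4471/185) = 0.03655.
z = (0.61622 − 0.5529)/0.03655 = 0.06332/0.03655 = 1.732.
Two-sided p-value ≈ 2·Φ(−1.732) = 0.0833.

z = 1.732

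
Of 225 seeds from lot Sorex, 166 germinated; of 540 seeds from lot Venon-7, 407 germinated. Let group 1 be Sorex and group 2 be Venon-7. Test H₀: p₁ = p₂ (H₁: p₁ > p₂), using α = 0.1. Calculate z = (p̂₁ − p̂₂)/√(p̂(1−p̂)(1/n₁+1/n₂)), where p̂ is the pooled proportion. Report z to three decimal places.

z = -0.463

p̂₁ = 166/225 ≈ 0.73778, p̂₂ = 407/540 ≈ 0.75370.
Pooled p̂ = (166+407)/(225+540) = 573/765 = 0.74902.
SE = √(0.187989 × 0.0062963) = 0.03440.
z = (0.73778 − 0.75370)/0.03440 = -0.01592/0.03440 = -0.463.
p-value = P(Z > -0.463) ≈ 0.6783; since p > α = 0.1, fail to reject H₀.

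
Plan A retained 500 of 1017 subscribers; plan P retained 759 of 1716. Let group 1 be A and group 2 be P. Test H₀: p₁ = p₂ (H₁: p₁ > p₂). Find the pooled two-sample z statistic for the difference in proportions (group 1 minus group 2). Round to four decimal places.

p̂₁ = 500/1017 ≈ 0.491642, p̂₂ = 759/1716 ≈ 0.442308.
Pooled p̂ = (500+759)/(1017+1716) = 1259/2733 = 0.460666.
SE = √(p̂(1−p̂)(1/n₁+1/n₂)) = √(0.460666·0.539334·0.00156603) = √(0.000389086) = 0.019725.
z = (0.491642 − 0.442308)/0.019725 = 0.049334/0.019725 = 2.5011.
p-value = P(Z > 2.501) ≈ 0.0062.

z = 2.5011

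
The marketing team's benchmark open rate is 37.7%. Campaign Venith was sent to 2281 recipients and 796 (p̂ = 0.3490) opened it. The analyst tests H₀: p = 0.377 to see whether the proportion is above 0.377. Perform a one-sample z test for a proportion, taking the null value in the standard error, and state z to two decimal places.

p̂ = 796/2281 ≈ 0.34897.
Standard error under H₀: √(0.377×0.623/2281) = 0.01015.
z = (0.34897 − 0.377)/0.01015 = -0.02803/0.01015 = -2.76.

z = -2.76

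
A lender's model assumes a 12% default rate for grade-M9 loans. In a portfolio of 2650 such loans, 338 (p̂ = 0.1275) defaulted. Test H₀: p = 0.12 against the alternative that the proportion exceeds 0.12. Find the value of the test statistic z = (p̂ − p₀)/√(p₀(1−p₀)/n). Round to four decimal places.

z = 1.1956

p̂ = 338/2650 ≈ 0.1275472.
Under H₀, SE = √(0.12·0.88/2650) = √(3.98491e-05) = 0.0063126.
z = (0.1275472 − 0.12)/0.0063126 = 0.0075472/0.0063126 = 1.1956.
p-value = P(Z > 1.196) ≈ 0.1159.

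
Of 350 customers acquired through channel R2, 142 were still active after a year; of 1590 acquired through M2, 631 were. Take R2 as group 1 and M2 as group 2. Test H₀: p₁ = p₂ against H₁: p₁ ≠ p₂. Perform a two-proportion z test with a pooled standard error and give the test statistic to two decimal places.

z = 0.31

p̂₁ = 142/350 = 0.40571, p̂₂ = 631/1590 = 0.39686.
Pooled p̂ = (142+631)/(350+1590) = 773/1940 = 0.39845.
SE = √(p̂(1−p̂)(1/n₁+1/n₂)) = √(0.39845·0.60155·0.00348607) = √(0.000835571) = 0.02891.
z = (0.40571 − 0.39686)/0.02891 = 0.00885/0.02891 = 0.31.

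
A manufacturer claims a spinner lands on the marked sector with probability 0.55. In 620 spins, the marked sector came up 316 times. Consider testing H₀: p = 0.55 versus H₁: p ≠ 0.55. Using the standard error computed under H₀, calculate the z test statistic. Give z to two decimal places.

z = -2.02

p̂ = 316/620 ≈ 0.5097.
Under H₀, SE = √(0.55·0.45/620) = √(0.000399194) = 0.0200.
z = (0.5097 − 0.55)/0.0200 = -0.0403/0.0200 = -2.02.
p-value = 2·P(Z > 2.018) ≈ 0.0436.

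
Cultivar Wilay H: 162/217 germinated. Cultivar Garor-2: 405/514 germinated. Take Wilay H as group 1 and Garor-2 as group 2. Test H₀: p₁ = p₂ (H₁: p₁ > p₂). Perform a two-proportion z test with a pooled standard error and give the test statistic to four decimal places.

z = -1.2257

p̂₁ = 162/217 = 0.746544, p̂₂ = 405/514 = 0.787938.
Pooled p̂ = (162+405)/(217+514) = 567/731 = 0.775650.
SE = √(p̂(1−p̂)(1/n₁+1/n₂)) = √(0.775650·0.224350·0.00655382) = √(0.00114048) = 0.033771.
z = (0.746544 − 0.787938)/0.033771 = -0.041394/0.033771 = -1.2257.
p-value = P(Z > -1.226) ≈ 0.8898.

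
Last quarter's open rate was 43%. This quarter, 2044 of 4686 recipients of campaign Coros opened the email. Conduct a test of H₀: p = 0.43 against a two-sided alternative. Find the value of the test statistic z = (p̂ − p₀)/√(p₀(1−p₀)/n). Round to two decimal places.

z = 0.86

p̂ = 2044/4686 = 0.4362.
Under H₀, SE = √(0.43·0.57/4686) = √(5.23047e-05) = 0.0072.
z = (0.4362 − 0.43)/0.0072 = 0.0062/0.0072 = 0.86.
Two-sided p-value ≈ 2·Φ(−0.856) = 0.3918.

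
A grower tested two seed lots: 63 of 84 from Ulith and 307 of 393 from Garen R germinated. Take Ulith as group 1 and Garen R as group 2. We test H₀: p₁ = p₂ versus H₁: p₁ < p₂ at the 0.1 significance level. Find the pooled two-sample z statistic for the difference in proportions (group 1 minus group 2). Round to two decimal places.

p̂₁ = 63/84 = 0.7500, p̂₂ = 307/393 = 0.7812.
Pooled p̂ = (63+307)/(84+393) = 370/477 = 0.7757.
SE = √(p̂(1−p̂)(1/n₁+1/n₂)) = √(0.7757·0.2243·0.0144493) = √(0.00251417) = 0.0501.
z = (0.7500 − 0.7812)/0.0501 = -0.0312/0.0501 = -0.62.
p-value = P(Z < -0.622) ≈ 0.2671. With α = 0.1, fail to reject H₀.

z = -0.62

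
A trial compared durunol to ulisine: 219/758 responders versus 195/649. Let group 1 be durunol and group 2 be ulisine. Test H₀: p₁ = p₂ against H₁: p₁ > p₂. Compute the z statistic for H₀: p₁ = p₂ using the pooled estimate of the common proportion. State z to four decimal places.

z = -0.4737

p̂₁ = 219/758 = 0.288918, p̂₂ = 195/649 = 0.300462.
Pooled p̂ = (219+195)/(758+649) = 414/1407 = 0.294243.
SE = √(0.207664 × 0.00286009) = 0.024371.
z = (0.288918 − 0.300462)/0.024371 = -0.011544/0.024371 = -0.4737.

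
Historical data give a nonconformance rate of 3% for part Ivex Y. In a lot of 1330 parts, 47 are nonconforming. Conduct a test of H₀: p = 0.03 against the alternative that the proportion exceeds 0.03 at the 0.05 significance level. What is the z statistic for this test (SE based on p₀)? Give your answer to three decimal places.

p̂ = 47/1330 ≈ 0.03534.
Standard error under H₀: √(0.03×0.97/1330) = 0.00468.
z = (0.03534 − 0.03)/0.00468 = 0.00534/0.00468 = 1.141.
p-value = P(Z > 1.141) ≈ 0.1269, so at α = 0.05 we fail to reject H₀.

z = 1.141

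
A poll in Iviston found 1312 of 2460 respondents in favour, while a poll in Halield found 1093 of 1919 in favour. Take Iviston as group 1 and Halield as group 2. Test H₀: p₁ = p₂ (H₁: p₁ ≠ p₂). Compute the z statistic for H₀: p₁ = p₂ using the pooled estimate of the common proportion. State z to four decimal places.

z = -2.3910

p̂₁ = 1312/2460 ≈ 0.5333333, p̂₂ = 1093/1919 ≈ 0.5695675.
Pooled p̂ = (1312+1093)/(2460+1919) = 2405/4379 = 0.5492121.
SE = √(p̂(1−p̂)(1/n₁+1/n₂)) = √(0.5492121·0.4507879·0.000927609) = √(0.000229656) = 0.0151544.
z = (0.5333333 − 0.5695675)/0.0151544 = -0.0362342/0.0151544 = -2.3910.
Two-sided p-value ≈ 2·Φ(−2.391) = 0.0168.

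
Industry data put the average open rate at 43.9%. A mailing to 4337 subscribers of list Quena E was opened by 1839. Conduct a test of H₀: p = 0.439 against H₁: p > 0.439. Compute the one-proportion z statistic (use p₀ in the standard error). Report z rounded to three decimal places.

z = -1.987

p̂ = 1839/4337 ≈ 0.424026.
Standard error under H₀: √(0.439×0.561/4337) = 0.007536.
z = (0.424026 − 0.439)/0.007536 = -0.014974/0.007536 = -1.987.
p-value = P(Z > -1.987) ≈ 0.9765.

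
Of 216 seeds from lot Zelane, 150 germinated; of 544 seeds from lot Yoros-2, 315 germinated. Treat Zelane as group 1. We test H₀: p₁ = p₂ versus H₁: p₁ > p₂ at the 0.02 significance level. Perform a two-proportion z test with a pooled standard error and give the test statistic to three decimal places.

p̂₁ = 150/216 ≈ 0.694444, p̂₂ = 315/544 ≈ 0.579044.
Pooled p̂ = (150+315)/(216+544) = 465/760 = 0.611842.
SE = √(0.237491 × 0.00646786) = 0.039193.
z = (0.694444 − 0.579044)/0.039193 = 0.115400/0.039193 = 2.944.
p-value = P(Z > 2.944) ≈ 0.0016. With α = 0.02, reject H₀.

z = 2.944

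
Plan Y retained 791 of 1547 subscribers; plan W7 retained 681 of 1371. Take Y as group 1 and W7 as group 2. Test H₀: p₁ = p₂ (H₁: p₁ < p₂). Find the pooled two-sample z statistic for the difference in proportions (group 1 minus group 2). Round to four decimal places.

z = 0.7870

p̂₁ = 791/1547 = 0.511312, p̂₂ = 681/1371 = 0.496718.
Pooled p̂ = (791+681)/(1547+1371) = 1472/2918 = 0.504455.
SE = √(p̂(1−p̂)(1/n₁+1/n₂)) = √(0.504455·0.495545·0.00137581) = √(0.000343924) = 0.018545.
z = (0.511312 − 0.496718)/0.018545 = 0.014594/0.018545 = 0.7870.
p-value = P(Z < 0.787) ≈ 0.7843.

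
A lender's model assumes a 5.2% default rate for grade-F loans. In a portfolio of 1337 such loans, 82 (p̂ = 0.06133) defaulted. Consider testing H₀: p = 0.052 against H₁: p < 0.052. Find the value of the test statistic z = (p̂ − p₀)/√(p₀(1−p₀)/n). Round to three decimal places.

z = 1.537

p̂ = 82/1337 ≈ 0.06133.
Under H₀, SE = √(0.052·0.948/1337) = √(3.68706e-05) = 0.00607.
z = (0.06133 − 0.052)/0.00607 = 0.00933/0.00607 = 1.537.
p-value = P(Z < 1.537) ≈ 0.9378.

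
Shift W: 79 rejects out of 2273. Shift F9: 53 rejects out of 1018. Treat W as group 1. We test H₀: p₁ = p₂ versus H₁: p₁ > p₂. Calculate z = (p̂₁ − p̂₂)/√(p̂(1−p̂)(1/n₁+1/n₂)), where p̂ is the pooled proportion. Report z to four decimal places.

z = -2.3388

p̂₁ = 79/2273 = 0.034756, p̂₂ = 53/1018 = 0.052063.
Pooled p̂ = (79+53)/(2273+1018) = 132/3291 = 0.040109.
SE = √(p̂(1−p̂)(1/n₁+1/n₂)) = √(0.040109·0.959891·0.00142227) = √(5.47581e-05) = 0.007400.
z = (0.034756 − 0.052063)/0.007400 = -0.017307/0.007400 = -2.3388.
p-value = P(Z > -2.339) ≈ 0.9903.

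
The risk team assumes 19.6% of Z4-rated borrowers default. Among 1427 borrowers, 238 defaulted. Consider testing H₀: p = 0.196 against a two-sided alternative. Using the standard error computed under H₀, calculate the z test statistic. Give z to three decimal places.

z = -2.780

p̂ = 238/1427 ≈ 0.16678.
SE = √(p₀(1−p₀)/n) = √(0.15758/1427) = 0.01051.
z = (0.16678 − 0.196)/0.01051 = -0.02922/0.01051 = -2.780.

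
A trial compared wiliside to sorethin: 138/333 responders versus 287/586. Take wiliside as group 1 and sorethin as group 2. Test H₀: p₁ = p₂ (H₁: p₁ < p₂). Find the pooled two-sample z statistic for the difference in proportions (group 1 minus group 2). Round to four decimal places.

z = -2.2021

p̂₁ = 138/333 ≈ 0.414414, p̂₂ = 287/586 ≈ 0.489761.
Pooled p̂ = (138+287)/(333+586) = 425/919 = 0.462459.
SE = √(p̂(1−p̂)(1/n₁+1/n₂)) = √(0.462459·0.537541·0.00470949) = √(0.00117073) = 0.034216.
z = (0.414414 − 0.489761)/0.034216 = -0.075347/0.034216 = -2.2021.
p-value = P(Z < -2.202) ≈ 0.0138.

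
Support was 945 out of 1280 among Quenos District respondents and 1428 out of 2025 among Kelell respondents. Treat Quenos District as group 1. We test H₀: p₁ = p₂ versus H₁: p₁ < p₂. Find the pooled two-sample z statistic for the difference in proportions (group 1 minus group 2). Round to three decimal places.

p̂₁ = 945/1280 = 0.738281, p̂₂ = 1428/2025 = 0.705185.
Pooled p̂ = (945+1428)/(1280+2025) = 2373/3305 = 0.718003.
SE = √(0.202475 × 0.00127508) = 0.016068.
z = (0.738281 − 0.705185)/0.016068 = 0.033096/0.016068 = 2.060.
p-value = P(Z < 2.060) ≈ 0.9803.

z = 2.060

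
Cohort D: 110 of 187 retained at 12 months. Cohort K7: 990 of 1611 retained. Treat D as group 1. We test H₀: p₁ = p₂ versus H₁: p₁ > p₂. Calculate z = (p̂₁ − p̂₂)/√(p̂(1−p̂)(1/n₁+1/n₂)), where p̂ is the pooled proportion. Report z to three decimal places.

z = -0.698

p̂₁ = 110/187 = 0.58824, p̂₂ = 990/1611 = 0.61453.
Pooled p̂ = (110+990)/(187+1611) = 1100/1798 = 0.61179.
SE = √(0.237503 × 0.00596833) = 0.03765.
z = (0.58824 − 0.61453)/0.03765 = -0.02629/0.03765 = -0.698.
p-value = P(Z > -0.698) ≈ 0.7575.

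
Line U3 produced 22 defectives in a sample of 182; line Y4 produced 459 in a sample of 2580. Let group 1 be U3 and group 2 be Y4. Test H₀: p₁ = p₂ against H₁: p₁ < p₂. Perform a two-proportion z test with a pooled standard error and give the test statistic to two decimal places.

z = -1.96

p̂₁ = 22/182 = 0.1209, p̂₂ = 459/2580 = 0.1779.
Pooled p̂ = (22+459)/(182+2580) = 481/2762 = 0.1741.
SE = √(0.143821 × 0.0058821) = 0.0291.
z = (0.1209 − 0.1779)/0.0291 = -0.0570/0.0291 = -1.96.
p-value = P(Z < -1.961) ≈ 0.0250.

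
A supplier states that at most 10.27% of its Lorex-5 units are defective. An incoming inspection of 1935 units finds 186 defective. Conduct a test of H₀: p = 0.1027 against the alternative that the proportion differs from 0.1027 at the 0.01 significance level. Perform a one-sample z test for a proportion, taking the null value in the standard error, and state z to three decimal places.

p̂ = 186/1935 ≈ 0.096124.
SE = √(p₀(1−p₀)/n) = √(0.092153/1935) = 0.006901.
z = (0.096124 − 0.1027)/0.006901 = -0.006576/0.006901 = -0.953.
p-value = 2·P(Z > 0.953) ≈ 0.3406. With α = 0.01, fail to reject H₀.

z = -0.953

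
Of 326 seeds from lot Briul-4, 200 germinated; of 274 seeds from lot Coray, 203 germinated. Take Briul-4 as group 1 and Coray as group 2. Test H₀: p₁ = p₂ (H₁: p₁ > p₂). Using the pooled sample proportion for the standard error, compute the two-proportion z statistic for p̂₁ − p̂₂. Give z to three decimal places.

p̂₁ = 200/326 = 0.613497, p̂₂ = 203/274 = 0.740876.
Pooled p̂ = (200+203)/(326+274) = 403/600 = 0.671667.
SE = √(0.220531 × 0.00671712) = 0.038488.
z = (0.613497 − 0.740876)/0.038488 = -0.127379/0.038488 = -3.310.
p-value = P(Z > -3.310) ≈ 0.9995.

z = -3.310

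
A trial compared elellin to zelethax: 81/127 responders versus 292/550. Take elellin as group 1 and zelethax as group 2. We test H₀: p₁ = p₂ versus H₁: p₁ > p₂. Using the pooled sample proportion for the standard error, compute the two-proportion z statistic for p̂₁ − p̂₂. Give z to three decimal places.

p̂₁ = 81/127 = 0.63780, p̂₂ = 292/550 = 0.53091.
Pooled p̂ = (81+292)/(127+550) = 373/677 = 0.55096.
SE = √(0.247403 × 0.0096922) = 0.04897.
z = (0.63780 − 0.53091)/0.04897 = 0.10689/0.04897 = 2.183.
p-value = P(Z > 2.183) ≈ 0.0145.

z = 2.183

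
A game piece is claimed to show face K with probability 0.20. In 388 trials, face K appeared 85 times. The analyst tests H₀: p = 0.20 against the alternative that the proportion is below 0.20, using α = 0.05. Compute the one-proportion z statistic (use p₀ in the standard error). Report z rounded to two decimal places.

p̂ = 85/388 = 0.2191.
SE = √(p₀(1−p₀)/n) = √(0.16/388) = 0.0203.
z = (0.2191 − 0.2)/0.0203 = 0.0191/0.0203 = 0.94.
p-value = P(Z < 0.939) ≈ 0.8262. With α = 0.05, fail to reject H₀.

z = 0.94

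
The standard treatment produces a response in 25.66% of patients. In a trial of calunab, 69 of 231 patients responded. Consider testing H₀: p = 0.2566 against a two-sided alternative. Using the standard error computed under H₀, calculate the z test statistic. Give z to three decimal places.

z = 1.465

p̂ = 69/231 = 0.29870.
SE = √(p₀(1−p₀)/n) = √(0.19076/231) = 0.02874.
z = (0.29870 − 0.2566)/0.02874 = 0.04210/0.02874 = 1.465.
Two-sided p-value ≈ 2·Φ(−1.465) = 0.1429.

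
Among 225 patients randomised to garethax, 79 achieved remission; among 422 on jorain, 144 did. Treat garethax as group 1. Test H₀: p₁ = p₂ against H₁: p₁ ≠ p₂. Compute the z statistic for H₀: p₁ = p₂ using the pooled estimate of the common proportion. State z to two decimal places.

z = 0.25

p̂₁ = 79/225 = 0.3511, p̂₂ = 144/422 = 0.3412.
Pooled p̂ = (79+144)/(225+422) = 223/647 = 0.3447.
SE = √(0.225872 × 0.00681411) = 0.0392.
z = (0.3511 − 0.3412)/0.0392 = 0.0099/0.0392 = 0.25.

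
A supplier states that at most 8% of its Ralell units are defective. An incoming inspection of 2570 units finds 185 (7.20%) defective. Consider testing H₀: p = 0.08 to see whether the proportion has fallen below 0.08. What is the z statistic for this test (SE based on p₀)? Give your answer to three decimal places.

p̂ = 185/2570 ≈ 0.071984.
SE = √(p₀(1−p₀)/n) = √(0.0736/2570) = 0.005351.
z = (0.071984 − 0.08)/0.005351 = -0.008016/0.005351 = -1.498.
p-value = P(Z < -1.498) ≈ 0.0671.

z = -1.498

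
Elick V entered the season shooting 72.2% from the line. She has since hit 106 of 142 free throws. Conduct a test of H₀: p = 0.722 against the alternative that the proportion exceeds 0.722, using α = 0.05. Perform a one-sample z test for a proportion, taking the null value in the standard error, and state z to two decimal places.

p̂ = 106/142 = 0.7465.
SE = √(p₀(1−p₀)/n) = √(0.20072/142) = 0.0376.
z = (0.7465 − 0.722)/0.0376 = 0.0245/0.0376 = 0.65.
p-value = P(Z > 0.651) ≈ 0.2575. With α = 0.05, fail to reject H₀.

z = 0.65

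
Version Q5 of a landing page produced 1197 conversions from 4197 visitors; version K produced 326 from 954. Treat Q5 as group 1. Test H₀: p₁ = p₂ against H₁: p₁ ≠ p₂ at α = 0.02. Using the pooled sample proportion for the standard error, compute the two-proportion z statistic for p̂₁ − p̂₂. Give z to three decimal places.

z = -3.453

p̂₁ = 1197/4197 = 0.28520, p̂₂ = 326/954 = 0.34172.
Pooled p̂ = (1197+326)/(4197+954) = 1523/5151 = 0.29567.
SE = √(p̂(1−p̂)(1/n₁+1/n₂)) = √(0.29567·0.70433·0.00128648) = √(0.00026791) = 0.01637.
z = (0.28520 − 0.34172)/0.01637 = -0.05652/0.01637 = -3.453.
Two-sided p-value ≈ 2·Φ(−3.453) = 0.0006. With α = 0.02, reject H₀.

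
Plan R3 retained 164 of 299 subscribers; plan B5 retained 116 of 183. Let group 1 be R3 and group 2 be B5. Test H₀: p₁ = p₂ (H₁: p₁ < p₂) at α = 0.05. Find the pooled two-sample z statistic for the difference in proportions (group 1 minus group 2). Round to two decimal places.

z = -1.84

p̂₁ = 164/299 = 0.5485, p̂₂ = 116/183 = 0.6339.
Pooled p̂ = (164+116)/(299+183) = 280/482 = 0.5809.
SE = √(0.243453 × 0.00880896) = 0.0463.
z = (0.5485 − 0.6339)/0.0463 = -0.0854/0.0463 = -1.84.
p-value = P(Z < -1.844) ≈ 0.0326. With α = 0.05, reject H₀.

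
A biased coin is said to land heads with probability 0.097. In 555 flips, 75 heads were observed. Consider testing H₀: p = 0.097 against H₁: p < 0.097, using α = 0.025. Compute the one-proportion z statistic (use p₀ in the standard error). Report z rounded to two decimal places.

p̂ = 75/555 ≈ 0.13514.
Under H₀, SE = √(0.097·0.903/555) = √(0.000157822) = 0.01256.
z = (0.13514 − 0.097)/0.01256 = 0.03814/0.01256 = 3.04.
p-value = P(Z < 3.036) ≈ 0.9988, so at α = 0.025 we fail to reject H₀.

z = 3.04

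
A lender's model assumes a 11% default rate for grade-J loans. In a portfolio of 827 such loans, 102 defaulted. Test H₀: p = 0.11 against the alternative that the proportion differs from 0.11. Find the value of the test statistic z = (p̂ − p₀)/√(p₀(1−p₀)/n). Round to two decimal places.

p̂ = 102/827 = 0.12334.
SE = √(p₀(1−p₀)/n) = √(0.0979/827) = 0.01088.
z = (0.12334 − 0.11)/0.01088 = 0.01334/0.01088 = 1.23.

z = 1.23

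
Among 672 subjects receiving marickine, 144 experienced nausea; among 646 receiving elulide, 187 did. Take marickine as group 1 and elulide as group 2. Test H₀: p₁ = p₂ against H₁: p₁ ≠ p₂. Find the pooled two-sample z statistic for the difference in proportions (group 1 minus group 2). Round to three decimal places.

z = -3.147

p̂₁ = 144/672 = 0.214286, p̂₂ = 187/646 = 0.289474.
Pooled p̂ = (144+187)/(672+646) = 331/1318 = 0.251138.
SE = √(p̂(1−p̂)(1/n₁+1/n₂)) = √(0.251138·0.748862·0.00303608) = √(0.000570989) = 0.023895.
z = (0.214286 − 0.289474)/0.023895 = -0.075188/0.023895 = -3.147.
Two-sided p-value ≈ 2·Φ(−3.147) = 0.0017.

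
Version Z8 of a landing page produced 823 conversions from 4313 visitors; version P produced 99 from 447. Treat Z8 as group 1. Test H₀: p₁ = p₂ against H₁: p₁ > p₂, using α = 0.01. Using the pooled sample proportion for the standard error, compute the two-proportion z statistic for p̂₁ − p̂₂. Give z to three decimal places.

z = -1.561

p̂₁ = 823/4313 = 0.19082, p̂₂ = 99/447 = 0.22148.
Pooled p̂ = (823+99)/(4313+447) = 922/4760 = 0.19370.
SE = √(p̂(1−p̂)(1/n₁+1/n₂)) = √(0.19370·0.80630·0.00246899) = √(0.000385604) = 0.01964.
z = (0.19082 − 0.22148)/0.01964 = -0.03066/0.01964 = -1.561.
p-value = P(Z > -1.561) ≈ 0.9408. With α = 0.01, fail to reject H₀.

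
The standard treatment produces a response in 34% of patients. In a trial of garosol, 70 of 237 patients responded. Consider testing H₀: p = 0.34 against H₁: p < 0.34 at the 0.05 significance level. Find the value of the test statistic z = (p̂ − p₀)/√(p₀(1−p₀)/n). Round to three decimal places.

z = -1.451

p̂ = 70/237 = 0.29536.
Standard error under H₀: √(0.34×0.66/237) = 0.03077.
z = (0.29536 − 0.34)/0.03077 = -0.04464/0.03077 = -1.451.
p-value = P(Z < -1.451) ≈ 0.0734; since p > α = 0.05, fail to reject H₀.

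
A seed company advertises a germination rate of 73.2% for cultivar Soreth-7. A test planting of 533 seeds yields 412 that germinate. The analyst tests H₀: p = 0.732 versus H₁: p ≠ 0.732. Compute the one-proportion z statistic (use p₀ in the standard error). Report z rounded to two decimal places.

z = 2.14

p̂ = 412/533 = 0.7730.
Under H₀, SE = √(0.732·0.268/533) = √(0.00036806) = 0.0192.
z = (0.7730 − 0.732)/0.0192 = 0.0410/0.0192 = 2.14.
Two-sided p-value ≈ 2·Φ(−2.136) = 0.0327.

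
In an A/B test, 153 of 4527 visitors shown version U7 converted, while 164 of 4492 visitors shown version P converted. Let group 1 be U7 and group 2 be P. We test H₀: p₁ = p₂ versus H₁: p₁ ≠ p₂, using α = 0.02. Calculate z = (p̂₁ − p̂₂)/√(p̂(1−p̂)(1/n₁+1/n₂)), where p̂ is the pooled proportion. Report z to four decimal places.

z = -0.6993

p̂₁ = 153/4527 ≈ 0.033797, p̂₂ = 164/4492 ≈ 0.036509.
Pooled p̂ = (153+164)/(4527+4492) = 317/9019 = 0.035148.
SE = √(0.0339126 × 0.000443515) = 0.003878.
z = (0.033797 − 0.036509)/0.003878 = -0.002712/0.003878 = -0.6993.
p-value = 2·P(Z > 0.699) ≈ 0.4844. With α = 0.02, fail to reject H₀.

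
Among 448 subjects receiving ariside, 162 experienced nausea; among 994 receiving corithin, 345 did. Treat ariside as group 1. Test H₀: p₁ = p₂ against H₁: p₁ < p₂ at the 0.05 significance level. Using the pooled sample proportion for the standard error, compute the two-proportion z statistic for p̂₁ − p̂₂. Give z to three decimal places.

z = 0.535

p̂₁ = 162/448 = 0.36161, p̂₂ = 345/994 = 0.34708.
Pooled p̂ = (162+345)/(448+994) = 507/1442 = 0.35160.
SE = √(0.227976 × 0.00323818) = 0.02717.
z = (0.36161 − 0.34708)/0.02717 = 0.01453/0.02717 = 0.535.
p-value = P(Z < 0.535) ≈ 0.7035, so at α = 0.05 we fail to reject H₀.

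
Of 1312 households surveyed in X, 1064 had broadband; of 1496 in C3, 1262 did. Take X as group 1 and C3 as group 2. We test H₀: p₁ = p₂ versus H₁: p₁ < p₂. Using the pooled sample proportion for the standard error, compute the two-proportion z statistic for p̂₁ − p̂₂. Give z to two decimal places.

p̂₁ = 1064/1312 ≈ 0.81098, p̂₂ = 1262/1496 ≈ 0.84358.
Pooled p̂ = (1064+1262)/(1312+1496) = 2326/2808 = 0.82835.
SE = √(p̂(1−p̂)(1/n₁+1/n₂)) = √(0.82835·0.17165·0.00143064) = √(0.00020342) = 0.01426.
z = (0.81098 − 0.84358)/0.01426 = -0.03260/0.01426 = -2.29.

z = -2.29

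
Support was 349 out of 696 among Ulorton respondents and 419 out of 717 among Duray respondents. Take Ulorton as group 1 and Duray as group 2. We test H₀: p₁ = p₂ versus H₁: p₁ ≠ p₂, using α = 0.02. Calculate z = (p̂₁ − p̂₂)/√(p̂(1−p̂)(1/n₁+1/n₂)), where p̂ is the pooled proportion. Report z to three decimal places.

z = -3.129

p̂₁ = 349/696 ≈ 0.501437, p̂₂ = 419/717 ≈ 0.584379.
Pooled p̂ = (349+419)/(696+717) = 768/1413 = 0.543524.
SE = √(p̂(1−p̂)(1/n₁+1/n₂)) = √(0.543524·0.456476·0.00283148) = √(0.000702507) = 0.026505.
z = (0.501437 − 0.584379)/0.026505 = -0.082942/0.026505 = -3.129.
Two-sided p-value ≈ 2·Φ(−3.129) = 0.0018, so at α = 0.02 we reject H₀.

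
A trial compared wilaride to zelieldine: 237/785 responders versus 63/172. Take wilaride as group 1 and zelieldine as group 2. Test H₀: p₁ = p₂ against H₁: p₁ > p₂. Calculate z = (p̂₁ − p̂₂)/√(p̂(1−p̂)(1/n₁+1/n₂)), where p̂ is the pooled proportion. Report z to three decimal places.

p̂₁ = 237/785 ≈ 0.30191, p̂₂ = 63/172 ≈ 0.36628.
Pooled p̂ = (237+63)/(785+172) = 300/957 = 0.31348.
SE = √(0.21521 × 0.00708784) = 0.03906.
z = (0.30191 − 0.36628)/0.03906 = -0.06437/0.03906 = -1.648.

z = -1.648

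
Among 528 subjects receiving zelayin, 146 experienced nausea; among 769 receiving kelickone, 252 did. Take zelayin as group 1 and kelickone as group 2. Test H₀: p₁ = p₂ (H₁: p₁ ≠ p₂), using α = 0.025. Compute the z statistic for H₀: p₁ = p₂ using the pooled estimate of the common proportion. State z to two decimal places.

z = -1.96

p̂₁ = 146/528 = 0.2765, p̂₂ = 252/769 = 0.3277.
Pooled p̂ = (146+252)/(528+769) = 398/1297 = 0.3069.
SE = √(0.212698 × 0.00319433) = 0.0261.
z = (0.2765 − 0.3277)/0.0261 = -0.0512/0.0261 = -1.96.
p-value = 2·P(Z > 1.964) ≈ 0.0496. With α = 0.025, fail to reject H₀.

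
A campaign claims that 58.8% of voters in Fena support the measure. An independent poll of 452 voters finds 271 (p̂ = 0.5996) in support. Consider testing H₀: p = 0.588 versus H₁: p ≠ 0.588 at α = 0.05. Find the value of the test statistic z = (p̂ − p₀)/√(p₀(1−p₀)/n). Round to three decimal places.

z = 0.499

p̂ = 271/452 = 0.59956.
SE = √(p₀(1−p₀)/n) = √(0.24226/452) = 0.02315.
z = (0.59956 − 0.588)/0.02315 = 0.01156/0.02315 = 0.499.
p-value = 2·P(Z > 0.499) ≈ 0.6176; since p > α = 0.05, fail to reject H₀.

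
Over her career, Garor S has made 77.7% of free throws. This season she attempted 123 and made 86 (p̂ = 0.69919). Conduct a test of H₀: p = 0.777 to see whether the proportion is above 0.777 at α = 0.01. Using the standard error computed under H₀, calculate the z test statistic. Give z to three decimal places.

p̂ = 86/123 ≈ 0.69919.
SE = √(p₀(1−p₀)/n) = √(0.17327/123) = 0.03753.
z = (0.69919 − 0.777)/0.03753 = -0.07781/0.03753 = -2.073.
p-value = P(Z > -2.073) ≈ 0.9809. With α = 0.01, fail to reject H₀.

z = -2.073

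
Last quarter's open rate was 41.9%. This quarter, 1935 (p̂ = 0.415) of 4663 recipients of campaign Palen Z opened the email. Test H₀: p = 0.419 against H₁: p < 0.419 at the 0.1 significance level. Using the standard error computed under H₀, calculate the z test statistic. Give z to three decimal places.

p̂ = 1935/4663 ≈ 0.414969.
Under H₀, SE = √(0.419·0.581/4663) = √(5.22065e-05) = 0.007225.
z = (0.414969 − 0.419)/0.007225 = -0.004031/0.007225 = -0.558.
p-value = P(Z < -0.558) ≈ 0.2885, so at α = 0.1 we fail to reject H₀.

z = -0.558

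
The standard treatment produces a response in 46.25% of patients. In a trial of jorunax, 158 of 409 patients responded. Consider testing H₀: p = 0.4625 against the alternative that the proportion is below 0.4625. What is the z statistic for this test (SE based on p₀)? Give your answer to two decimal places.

z = -3.09

p̂ = 158/409 = 0.3863.
Standard error under H₀: √(0.4625×0.5375/409) = 0.0247.
z = (0.3863 − 0.4625)/0.0247 = -0.0762/0.0247 = -3.09.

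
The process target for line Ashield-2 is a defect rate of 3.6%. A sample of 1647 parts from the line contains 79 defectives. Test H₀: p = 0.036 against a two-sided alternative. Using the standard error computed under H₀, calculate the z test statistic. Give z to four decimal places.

z = 2.6068

p̂ = 79/1647 = 0.0479660.
SE = √(p₀(1−p₀)/n) = √(0.034704/1647) = 0.0045903.
z = (0.0479660 − 0.036)/0.0045903 = 0.0119660/0.0045903 = 2.6068.
Two-sided p-value ≈ 2·Φ(−2.607) = 0.0091.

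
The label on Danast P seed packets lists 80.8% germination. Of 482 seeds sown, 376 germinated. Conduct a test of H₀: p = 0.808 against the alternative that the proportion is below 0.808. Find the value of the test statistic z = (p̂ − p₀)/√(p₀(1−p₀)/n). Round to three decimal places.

p̂ = 376/482 = 0.78008.
Standard error under H₀: √(0.808×0.192/482) = 0.01794.
z = (0.78008 − 0.808)/0.01794 = -0.02792/0.01794 = -1.556.
p-value = P(Z < -1.556) ≈ 0.0598.

z = -1.556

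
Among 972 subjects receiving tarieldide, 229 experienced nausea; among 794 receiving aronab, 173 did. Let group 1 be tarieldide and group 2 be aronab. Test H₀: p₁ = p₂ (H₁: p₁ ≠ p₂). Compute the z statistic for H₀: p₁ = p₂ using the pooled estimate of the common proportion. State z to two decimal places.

p̂₁ = 229/972 = 0.2356, p̂₂ = 173/794 = 0.2179.
Pooled p̂ = (229+173)/(972+794) = 402/1766 = 0.2276.
SE = √(p̂(1−p̂)(1/n₁+1/n₂)) = √(0.2276·0.7724·0.00228825) = √(0.000402312) = 0.0201.
z = (0.2356 − 0.2179)/0.0201 = 0.0177/0.0201 = 0.88.

z = 0.88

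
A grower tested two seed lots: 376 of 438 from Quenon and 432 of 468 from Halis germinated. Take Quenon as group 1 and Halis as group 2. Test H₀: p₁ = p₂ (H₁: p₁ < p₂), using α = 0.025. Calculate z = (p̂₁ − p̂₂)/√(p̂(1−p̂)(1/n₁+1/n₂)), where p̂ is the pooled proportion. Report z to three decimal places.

z = -3.130

p̂₁ = 376/438 = 0.85845, p̂₂ = 432/468 = 0.92308.
Pooled p̂ = (376+432)/(438+468) = 808/906 = 0.89183.
SE = √(0.0964675 × 0.00441986) = 0.02065.
z = (0.85845 − 0.92308)/0.02065 = -0.06463/0.02065 = -3.130.
p-value = P(Z < -3.130) ≈ 0.0009, so at α = 0.025 we reject H₀.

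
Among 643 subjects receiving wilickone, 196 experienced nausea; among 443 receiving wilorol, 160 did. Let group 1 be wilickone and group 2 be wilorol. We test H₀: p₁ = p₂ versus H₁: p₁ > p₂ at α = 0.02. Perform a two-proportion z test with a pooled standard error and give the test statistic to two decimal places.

p̂₁ = 196/643 = 0.3048, p̂₂ = 160/443 = 0.3612.
Pooled p̂ = (196+160)/(643+443) = 356/1086 = 0.3278.
SE = √(p̂(1−p̂)(1/n₁+1/n₂)) = √(0.3278·0.6722·0.00381255) = √(0.000840095) = 0.0290.
z = (0.3048 − 0.3612)/0.0290 = -0.0564/0.0290 = -1.94.
p-value = P(Z > -1.944) ≈ 0.9741. With α = 0.02, fail to reject H₀.

z = -1.94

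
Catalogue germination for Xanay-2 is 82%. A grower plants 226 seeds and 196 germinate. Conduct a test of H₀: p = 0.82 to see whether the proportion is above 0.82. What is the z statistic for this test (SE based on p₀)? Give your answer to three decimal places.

p̂ = 196/226 ≈ 0.86726.
Under H₀, SE = √(0.82·0.18/226) = √(0.000653097) = 0.02556.
z = (0.86726 − 0.82)/0.02556 = 0.04726/0.02556 = 1.849.
p-value = P(Z > 1.849) ≈ 0.0322.

z = 1.849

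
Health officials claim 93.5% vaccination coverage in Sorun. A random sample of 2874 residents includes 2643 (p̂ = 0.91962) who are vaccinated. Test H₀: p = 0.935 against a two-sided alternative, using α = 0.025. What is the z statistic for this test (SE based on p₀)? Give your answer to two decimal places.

p̂ = 2643/2874 ≈ 0.91962.
SE = √(p₀(1−p₀)/n) = √(0.060775/2874) = 0.00460.
z = (0.91962 − 0.935)/0.00460 = -0.01538/0.00460 = -3.34.
Two-sided p-value ≈ 2·Φ(−3.344) = 0.0008, so at α = 0.025 we reject H₀.

z = -3.34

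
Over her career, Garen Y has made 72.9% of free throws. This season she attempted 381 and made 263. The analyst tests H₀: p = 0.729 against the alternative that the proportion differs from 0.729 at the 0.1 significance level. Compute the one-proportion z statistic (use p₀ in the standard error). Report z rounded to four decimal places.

p̂ = 263/381 ≈ 0.690289.
SE = √(p₀(1−p₀)/n) = √(0.19756/381) = 0.022771.
z = (0.690289 − 0.729)/0.022771 = -0.038711/0.022771 = -1.7000.
p-value = 2·P(Z > 1.700) ≈ 0.0891. With α = 0.1, reject H₀.

z = -1.7000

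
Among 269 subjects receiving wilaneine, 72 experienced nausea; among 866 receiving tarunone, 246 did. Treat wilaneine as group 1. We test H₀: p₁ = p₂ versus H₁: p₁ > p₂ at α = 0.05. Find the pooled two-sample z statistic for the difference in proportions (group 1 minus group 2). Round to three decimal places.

z = -0.523

p̂₁ = 72/269 = 0.26766, p̂₂ = 246/866 = 0.28406.
Pooled p̂ = (72+246)/(269+866) = 318/1135 = 0.28018.
SE = √(0.201678 × 0.00487221) = 0.03135.
z = (0.26766 − 0.28406)/0.03135 = -0.01640/0.03135 = -0.523.
p-value = P(Z > -0.523) ≈ 0.6997; since p > α = 0.05, fail to reject H₀.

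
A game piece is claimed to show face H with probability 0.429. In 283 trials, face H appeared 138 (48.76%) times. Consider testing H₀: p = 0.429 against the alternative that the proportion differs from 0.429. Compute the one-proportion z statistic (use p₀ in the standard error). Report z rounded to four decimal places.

z = 1.9929

p̂ = 138/283 = 0.487633.
Standard error under H₀: √(0.429×0.571/283) = 0.029421.
z = (0.487633 − 0.429)/0.029421 = 0.058633/0.029421 = 1.9929.
Two-sided p-value ≈ 2·Φ(−1.993) = 0.0463.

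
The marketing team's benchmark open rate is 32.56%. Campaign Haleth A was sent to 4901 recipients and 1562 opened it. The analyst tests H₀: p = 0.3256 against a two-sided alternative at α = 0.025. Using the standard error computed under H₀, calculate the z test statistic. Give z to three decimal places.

p̂ = 1562/4901 ≈ 0.318710.
Under H₀, SE = √(0.3256·0.6744/4901) = √(4.4804e-05) = 0.006694.
z = (0.318710 − 0.3256)/0.006694 = -0.006890/0.006694 = -1.029.
p-value = 2·P(Z > 1.029) ≈ 0.3034; since p > α = 0.025, fail to reject H₀.

z = -1.029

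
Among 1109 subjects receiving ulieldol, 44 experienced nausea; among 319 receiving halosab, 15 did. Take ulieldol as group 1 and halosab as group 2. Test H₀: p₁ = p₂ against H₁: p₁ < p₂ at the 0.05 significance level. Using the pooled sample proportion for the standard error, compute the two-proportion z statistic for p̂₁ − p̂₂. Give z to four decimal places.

z = -0.5810

p̂₁ = 44/1109 = 0.039675, p̂₂ = 15/319 = 0.047022.
Pooled p̂ = (44+15)/(1109+319) = 59/1428 = 0.041317.
SE = √(p̂(1−p̂)(1/n₁+1/n₂)) = √(0.041317·0.958683·0.00403651) = √(0.000159884) = 0.012645.
z = (0.039675 − 0.047022)/0.012645 = -0.007347/0.012645 = -0.5810.
p-value = P(Z < -0.581) ≈ 0.2806; since p > α = 0.05, fail to reject H₀.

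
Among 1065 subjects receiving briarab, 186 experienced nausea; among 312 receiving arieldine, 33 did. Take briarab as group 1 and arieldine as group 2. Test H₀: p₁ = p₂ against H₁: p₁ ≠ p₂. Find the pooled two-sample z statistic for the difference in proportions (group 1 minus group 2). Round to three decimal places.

p̂₁ = 186/1065 = 0.17465, p̂₂ = 33/312 = 0.10577.
Pooled p̂ = (186+33)/(1065+312) = 219/1377 = 0.15904.
SE = √(p̂(1−p̂)(1/n₁+1/n₂)) = √(0.15904·0.84096·0.0041441) = √(0.000554261) = 0.02354.
z = (0.17465 − 0.10577)/0.02354 = 0.06888/0.02354 = 2.926.

z = 2.926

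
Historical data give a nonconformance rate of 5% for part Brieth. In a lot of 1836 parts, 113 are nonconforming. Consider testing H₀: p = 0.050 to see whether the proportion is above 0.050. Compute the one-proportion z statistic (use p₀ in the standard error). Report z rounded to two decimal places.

p̂ = 113/1836 ≈ 0.06155.
Under H₀, SE = √(0.05·0.95/1836) = √(2.58715e-05) = 0.00509.
z = (0.06155 − 0.05)/0.00509 = 0.01155/0.00509 = 2.27.
p-value = P(Z > 2.270) ≈ 0.0116.

z = 2.27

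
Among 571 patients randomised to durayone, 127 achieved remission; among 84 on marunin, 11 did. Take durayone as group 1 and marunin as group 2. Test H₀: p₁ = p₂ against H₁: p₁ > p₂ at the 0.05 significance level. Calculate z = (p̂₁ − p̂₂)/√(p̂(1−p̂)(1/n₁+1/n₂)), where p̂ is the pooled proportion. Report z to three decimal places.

p̂₁ = 127/571 ≈ 0.222417, p̂₂ = 11/84 ≈ 0.130952.
Pooled p̂ = (127+11)/(571+84) = 138/655 = 0.210687.
SE = √(0.166298 × 0.0136561) = 0.047655.
z = (0.222417 − 0.130952)/0.047655 = 0.091465/0.047655 = 1.919.
p-value = P(Z > 1.919) ≈ 0.0275; since p < α = 0.05, reject H₀.

z = 1.919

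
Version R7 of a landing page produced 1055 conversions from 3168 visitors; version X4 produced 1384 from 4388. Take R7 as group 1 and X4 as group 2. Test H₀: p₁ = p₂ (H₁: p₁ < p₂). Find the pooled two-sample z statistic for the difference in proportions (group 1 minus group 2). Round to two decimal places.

z = 1.62

p̂₁ = 1055/3168 ≈ 0.33302, p̂₂ = 1384/4388 ≈ 0.31541.
Pooled p̂ = (1055+1384)/(3168+4388) = 2439/7556 = 0.32279.
SE = √(p̂(1−p̂)(1/n₁+1/n₂)) = √(0.32279·0.67721·0.000543551) = √(0.000118818) = 0.01090.
z = (0.33302 − 0.31541)/0.01090 = 0.01761/0.01090 = 1.62.
p-value = P(Z < 1.616) ≈ 0.9469.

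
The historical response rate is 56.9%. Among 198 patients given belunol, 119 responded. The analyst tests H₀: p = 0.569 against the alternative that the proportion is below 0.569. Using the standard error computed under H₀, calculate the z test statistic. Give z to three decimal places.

p̂ = 119/198 = 0.60101.
Standard error under H₀: √(0.569×0.431/198) = 0.03519.
z = (0.60101 − 0.569)/0.03519 = 0.03201/0.03519 = 0.910.
p-value = P(Z < 0.910) ≈ 0.8185.

z = 0.910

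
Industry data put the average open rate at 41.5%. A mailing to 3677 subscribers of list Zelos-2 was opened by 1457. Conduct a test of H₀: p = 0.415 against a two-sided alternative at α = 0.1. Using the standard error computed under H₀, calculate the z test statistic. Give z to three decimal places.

p̂ = 1457/3677 = 0.396247.
Under H₀, SE = √(0.415·0.585/3677) = √(6.60253e-05) = 0.008126.
z = (0.396247 − 0.415)/0.008126 = -0.018753/0.008126 = -2.308.
p-value = 2·P(Z > 2.308) ≈ 0.0210, so at α = 0.1 we reject H₀.

z = -2.308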